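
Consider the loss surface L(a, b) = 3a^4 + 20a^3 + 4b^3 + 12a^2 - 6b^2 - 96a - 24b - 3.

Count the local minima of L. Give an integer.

2

L separates as a function of a plus a function of b, so ∇L=0 decouples.
∂L/∂a = 12(a - 1)(a + 2)(a + 4) = 0 at a ∈ {-4, -2, 1}; ∂L/∂b = 12(b - 2)(b + 1) = 0 at b ∈ {-1, 2}.
The Hessian is diagonal: diag(L_aa, L_bb). Second derivatives: L_aa(-4)=120, L_aa(-2)=-72, L_aa(1)=180; L_bb(-1)=-36, L_bb(2)=36.
Local minima occur where both diagonal entries positive: (-4, 2), (1, 2). Count: 2.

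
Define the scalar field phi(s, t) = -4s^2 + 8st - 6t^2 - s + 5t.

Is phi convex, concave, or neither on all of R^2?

concave

phi is quadratic, so its Hessian is the constant matrix H = [[-8, 8], [8, -12]].
det(H) = 32, tr(H) = -20.
det(H) > 0 and tr(H) < 0, so H is negative definite everywhere: concave.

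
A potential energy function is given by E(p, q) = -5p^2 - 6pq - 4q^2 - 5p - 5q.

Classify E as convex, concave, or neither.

concave

E is quadratic, so its Hessian is the constant matrix H = [[-10, -6], [-6, -8]].
det(H) = 44, tr(H) = -18.
det(H) > 0 and tr(H) < 0, so H is negative definite everywhere: concave.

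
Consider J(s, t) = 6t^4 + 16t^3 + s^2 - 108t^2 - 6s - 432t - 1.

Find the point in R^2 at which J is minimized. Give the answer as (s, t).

(3, 3)

J(s,t) separates as P(s) + Q(t) − 1, so its minimum is min P + min Q − 1.
P'(s) = 2s - 6 vanishes at s ∈ {3}; Q'(t) = 24(t - 3)(t + 2)(t + 3) vanishes at t ∈ {-3, -2, 3}.
Local minima of P (where P''>0): P(3)=-9. Local minima of Q: Q(-3)=378, Q(3)=-1350.
So the global minimum of J is P(3) + Q(3) − 1 = -9 − 1350 − 1 = -1360, attained at (3, 3).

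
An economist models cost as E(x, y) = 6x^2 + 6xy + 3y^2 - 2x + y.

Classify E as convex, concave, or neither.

E is quadratic, so its Hessian is the constant matrix H = [[12, 6], [6, 6]].
det(H) = 36, tr(H) = 18.
det(H) > 0 and tr(H) > 0, so H is positive definite everywhere: convex.

convex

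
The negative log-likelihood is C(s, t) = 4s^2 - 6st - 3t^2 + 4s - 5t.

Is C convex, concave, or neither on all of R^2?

neither

C is quadratic, so its Hessian is the constant matrix H = [[8, -6], [-6, -6]].
det(H) = -84, tr(H) = 2.
det(H) < 0, so H is indefinite: neither convex nor concave.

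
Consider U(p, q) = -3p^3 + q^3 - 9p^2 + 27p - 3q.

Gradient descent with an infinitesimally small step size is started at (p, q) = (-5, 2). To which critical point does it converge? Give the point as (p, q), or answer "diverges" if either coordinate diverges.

(-3, 1)

U is separable, so gradient descent decouples: p follows -∂U/∂p, q follows -∂U/∂q.
∂U/∂p = -9(p - 1)(p + 3); at p=-5 this is -108, so p increases.
∂U/∂q = 3(q - 1)(q + 1); at q=2 this is 9, so q decreases.
p converges to its nearest critical value -3 (a local min of the p-part); q converges to 1. The iterate converges to (-3, 1).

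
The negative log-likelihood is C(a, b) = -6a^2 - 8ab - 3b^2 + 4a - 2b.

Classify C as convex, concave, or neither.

C is quadratic, so its Hessian is the constant matrix H = [[-12, -8], [-8, -6]].
det(H) = 8, tr(H) = -18.
det(H) > 0 and tr(H) < 0, so H is negative definite everywhere: concave.

concave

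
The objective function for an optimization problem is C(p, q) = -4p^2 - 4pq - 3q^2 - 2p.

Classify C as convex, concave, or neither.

C is quadratic, so its Hessian is the constant matrix H = [[-8, -4], [-4, -6]].
det(H) = 32, tr(H) = -14.
det(H) > 0 and tr(H) < 0, so H is negative definite everywhere: concave.

concave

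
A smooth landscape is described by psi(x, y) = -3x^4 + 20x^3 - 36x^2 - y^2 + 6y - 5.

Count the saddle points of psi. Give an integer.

psi separates as a function of x plus a function of y, so ∇psi=0 decouples.
∂psi/∂x = -12x(x - 3)(x - 2) = 0 at x ∈ {0, 2, 3}; ∂psi/∂y = -2(y - 3) = 0 at y ∈ {3}.
The Hessian is diagonal: diag(psi_xx, psi_yy). Second derivatives: psi_xx(0)=-72, psi_xx(2)=24, psi_xx(3)=-36; psi_yy(3)=-2.
Saddle points occur where the two diagonal entries have opposite signs: (2, 3). Count: 1.

1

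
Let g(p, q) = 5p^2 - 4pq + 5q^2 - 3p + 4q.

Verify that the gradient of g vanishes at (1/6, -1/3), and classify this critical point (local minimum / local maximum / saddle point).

∇g = (10p - 4q - 3, -4p + 10q + 4); substituting (1/6, -1/3) gives ∇g = (0, 0), so (1/6, -1/3) is indeed a critical point.
The Hessian of g is constant: H = [[10, -4], [-4, 10]].
det(H) = 10·10 − (-4)² = 84.
det(H) > 0 and tr(H) = 20 > 0, so H is positive definite and the point is a local minimum.

local minimum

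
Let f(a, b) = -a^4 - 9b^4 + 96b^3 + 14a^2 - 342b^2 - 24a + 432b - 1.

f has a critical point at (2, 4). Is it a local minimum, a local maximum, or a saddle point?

local maximum

The mixed partial ∂²f/∂a∂b is 0, so the Hessian at any point is diag(f_aa, f_bb) = diag(4(-3a^2 + 7), 36(-3b^2 + 16b - 19)).
At (2, 4): H = diag(-20, -108).
Both eigenvalues are negative, so H is negative definite: a local maximum.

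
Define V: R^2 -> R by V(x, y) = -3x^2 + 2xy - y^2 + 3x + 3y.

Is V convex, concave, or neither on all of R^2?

concave

V is quadratic, so its Hessian is the constant matrix H = [[-6, 2], [2, -2]].
det(H) = 8, tr(H) = -8.
det(H) > 0 and tr(H) < 0, so H is negative definite everywhere: concave.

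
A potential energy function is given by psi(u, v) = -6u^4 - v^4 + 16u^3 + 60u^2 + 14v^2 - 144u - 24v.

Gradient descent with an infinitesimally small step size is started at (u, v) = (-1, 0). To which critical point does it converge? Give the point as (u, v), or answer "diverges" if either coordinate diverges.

psi is separable, so gradient descent decouples: u follows -∂psi/∂u, v follows -∂psi/∂v.
∂psi/∂u = -24(u - 3)(u - 1)(u + 2); at u=-1 this is -192, so u increases.
∂psi/∂v = -4(v - 2)(v - 1)(v + 3); at v=0 this is -24, so v increases.
u converges to its nearest critical value 1 (a local min of the u-part); v converges to 1. The iterate converges to (1, 1).

(1, 1)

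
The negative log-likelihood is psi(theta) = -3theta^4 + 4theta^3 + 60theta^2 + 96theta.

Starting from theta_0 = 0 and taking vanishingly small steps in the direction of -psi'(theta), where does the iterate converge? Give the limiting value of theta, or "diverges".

-1

psi'(theta) = -12(theta - 4)(theta + 1)(theta + 2), so psi'(0) = 96.
Gradient descent moves in the -psi' direction, i.e. theta is decreasing.
The nearest critical point in that direction is theta = -1, where psi'' = 60 > 0 (a local minimum). The iterate converges there.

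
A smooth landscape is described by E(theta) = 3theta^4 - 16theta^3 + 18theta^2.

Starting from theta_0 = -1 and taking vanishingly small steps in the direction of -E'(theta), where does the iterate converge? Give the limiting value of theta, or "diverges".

E'(theta) = 12theta(theta - 3)(theta - 1), so E'(-1) = -96.
Gradient descent moves in the -E' direction, i.e. theta is increasing.
The nearest critical point in that direction is theta = 0, where E'' = 36 > 0 (a local minimum). The iterate converges there.

0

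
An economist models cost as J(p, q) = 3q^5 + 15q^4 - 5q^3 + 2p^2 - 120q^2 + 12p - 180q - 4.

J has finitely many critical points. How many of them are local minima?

J separates as a function of p plus a function of q, so ∇J=0 decouples.
∂J/∂p = 4(p + 3) = 0 at p ∈ {-3}; ∂J/∂q = 15(q - 2)(q + 1)(q + 2)(q + 3) = 0 at q ∈ {-3, -2, -1, 2}.
The Hessian is diagonal: diag(J_pp, J_qq). Second derivatives: J_pp(-3)=4; J_qq(-3)=-150, J_qq(-2)=60, J_qq(-1)=-90, J_qq(2)=900.
Local minima occur where both diagonal entries positive: (-3, -2), (-3, 2). Count: 2.

2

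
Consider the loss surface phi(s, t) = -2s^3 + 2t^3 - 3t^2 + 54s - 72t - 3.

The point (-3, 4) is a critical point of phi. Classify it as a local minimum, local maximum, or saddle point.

local minimum

The mixed partial ∂²phi/∂s∂t is 0, so the Hessian at any point is diag(phi_ss, phi_tt) = diag(-12s, 6(2t - 1)).
At (-3, 4): H = diag(36, 42).
Both eigenvalues are positive, so H is positive definite: a local minimum.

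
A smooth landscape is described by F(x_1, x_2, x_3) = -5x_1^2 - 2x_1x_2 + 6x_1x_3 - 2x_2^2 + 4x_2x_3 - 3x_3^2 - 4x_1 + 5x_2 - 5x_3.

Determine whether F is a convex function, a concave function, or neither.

F is quadratic, so its Hessian is the constant matrix H = [[-10, -2, 6], [-2, -4, 4], [6, 4, -6]].
Leading principal minors: -10, 36, -8.
Signs alternate −, +, − ⇒ H ≺ 0 ⇒ concave.

concave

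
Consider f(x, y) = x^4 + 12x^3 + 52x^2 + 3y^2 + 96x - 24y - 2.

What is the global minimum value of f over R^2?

f(x,y) separates as P(x) + Q(y) − 2, so its minimum is min P + min Q − 2.
P'(x) = 4(x + 2)(x + 3)(x + 4) vanishes at x ∈ {-4, -3, -2}; Q'(y) = 6y - 24 vanishes at y ∈ {4}.
Local minima of P (where P''>0): P(-4)=-64, P(-2)=-64. Local minima of Q: Q(4)=-48.
So the global minimum of f is P(-4) + Q(4) − 2 = -64 − 48 − 2 = -114, attained at (-4, 4).

-114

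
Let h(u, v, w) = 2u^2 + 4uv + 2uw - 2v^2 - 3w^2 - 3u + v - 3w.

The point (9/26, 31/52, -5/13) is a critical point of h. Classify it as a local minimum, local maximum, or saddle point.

saddle point

The Hessian is constant: H = [[4, 4, 2], [4, -4, 0], [2, 0, -6]].
Leading principal minors: Δ₁ = 4, Δ₂ = -32, Δ₃ = 208.
The minors fit neither the all-positive nor the alternating-sign pattern, so H is indefinite: a saddle point.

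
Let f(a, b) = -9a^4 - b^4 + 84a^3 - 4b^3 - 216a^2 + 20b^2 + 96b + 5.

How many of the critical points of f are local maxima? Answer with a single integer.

f separates as a function of a plus a function of b, so ∇f=0 decouples.
∂f/∂a = -36a(a - 4)(a - 3) = 0 at a ∈ {0, 3, 4}; ∂f/∂b = -4(b - 3)(b + 2)(b + 4) = 0 at b ∈ {-4, -2, 3}.
The Hessian is diagonal: diag(f_aa, f_bb). Second derivatives: f_aa(0)=-432, f_aa(3)=108, f_aa(4)=-144; f_bb(-4)=-56, f_bb(-2)=40, f_bb(3)=-140.
Local maxima occur where both diagonal entries negative: (0, -4), (0, 3), (4, -4), (4, 3). Count: 4.

4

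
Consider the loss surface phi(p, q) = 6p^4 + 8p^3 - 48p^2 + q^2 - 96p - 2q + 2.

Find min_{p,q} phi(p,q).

phi(p,q) separates as A(p) + B(q) + 2, so its minimum is min A + min B + 2.
A'(p) = 24(p - 2)(p + 1)(p + 2) vanishes at p ∈ {-2, -1, 2}; B'(q) = 2q - 2 vanishes at q ∈ {1}.
Local minima of A (where A''>0): A(-2)=32, A(2)=-224. Local minima of B: B(1)=-1.
So the global minimum of phi is A(2) + B(1) + 2 = -224 − 1 + 2 = -223, attained at (2, 1).

-223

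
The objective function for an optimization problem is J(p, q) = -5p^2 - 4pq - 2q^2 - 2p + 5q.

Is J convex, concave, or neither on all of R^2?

concave

J is quadratic, so its Hessian is the constant matrix H = [[-10, -4], [-4, -4]].
det(H) = 24, tr(H) = -14.
det(H) > 0 and tr(H) < 0, so H is negative definite everywhere: concave.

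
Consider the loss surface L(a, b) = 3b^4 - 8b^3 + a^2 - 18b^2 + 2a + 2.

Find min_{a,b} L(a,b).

-134

L(a,b) separates as P(a) + Q(b) + 2, so its minimum is min P + min Q + 2.
P'(a) = 2a + 2 vanishes at a ∈ {-1}; Q'(b) = 12b(b - 3)(b + 1) vanishes at b ∈ {-1, 0, 3}.
Local minima of P (where P''>0): P(-1)=-1. Local minima of Q: Q(-1)=-7, Q(3)=-135.
So the global minimum of L is P(-1) + Q(3) + 2 = -1 − 135 + 2 = -134, attained at (-1, 3).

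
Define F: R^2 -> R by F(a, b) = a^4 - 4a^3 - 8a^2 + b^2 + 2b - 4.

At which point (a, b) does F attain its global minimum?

(4, -1)

F(a,b) separates as P(a) + Q(b) − 4, so its minimum is min P + min Q − 4.
P'(a) = 4a(a - 4)(a + 1) vanishes at a ∈ {-1, 0, 4}; Q'(b) = 2b + 2 vanishes at b ∈ {-1}.
Local minima of P (where P''>0): P(-1)=-3, P(4)=-128. Local minima of Q: Q(-1)=-1.
So the global minimum of F is P(4) + Q(-1) − 4 = -128 − 1 − 4 = -133, attained at (4, -1).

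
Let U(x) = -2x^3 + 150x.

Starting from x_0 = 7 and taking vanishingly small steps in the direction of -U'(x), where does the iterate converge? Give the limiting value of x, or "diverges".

diverges

U'(x) = -6(x - 5)(x + 5), so U'(7) = -144.
Gradient descent moves in the -U' direction, i.e. x is increasing.
There is no critical point above x=7, and U' keeps the same sign, so the iterate runs off to +∞.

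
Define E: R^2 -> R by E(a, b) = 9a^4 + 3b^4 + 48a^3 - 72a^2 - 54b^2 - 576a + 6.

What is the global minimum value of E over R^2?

E(a,b) separates as P(a) + Q(b) + 6, so its minimum is min P + min Q + 6.
P'(a) = 36(a - 2)(a + 2)(a + 4) vanishes at a ∈ {-4, -2, 2}; Q'(b) = 12b(b - 3)(b + 3) vanishes at b ∈ {-3, 0, 3}.
Local minima of P (where P''>0): P(-4)=384, P(2)=-912. Local minima of Q: Q(-3)=-243, Q(3)=-243.
So the global minimum of E is P(2) + Q(-3) + 6 = -912 − 243 + 6 = -1149, attained at (2, -3).

-1149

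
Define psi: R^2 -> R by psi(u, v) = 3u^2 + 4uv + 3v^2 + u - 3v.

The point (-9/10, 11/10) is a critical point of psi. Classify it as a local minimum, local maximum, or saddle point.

local minimum

The Hessian of psi is constant: H = [[6, 4], [4, 6]].
det(H) = 6·6 − 4² = 20.
det(H) > 0 and tr(H) = 12 > 0, so H is positive definite and the point is a local minimum.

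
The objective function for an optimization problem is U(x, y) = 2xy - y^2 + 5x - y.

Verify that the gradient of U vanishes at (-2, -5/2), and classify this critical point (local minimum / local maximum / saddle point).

saddle point

∇U = (2y + 5, 2x - 2y - 1); substituting (-2, -5/2) gives ∇U = (0, 0), so (-2, -5/2) is indeed a critical point.
The Hessian of U is constant: H = [[0, 2], [2, -2]].
det(H) = 0·(-2) − 2² = -4.
Since det(H) < 0, H is indefinite and the critical point is a saddle point.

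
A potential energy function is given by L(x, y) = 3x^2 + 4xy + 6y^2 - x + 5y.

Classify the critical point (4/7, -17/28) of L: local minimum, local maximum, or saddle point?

local minimum

The Hessian of L is constant: H = [[6, 4], [4, 12]].
det(H) = 6·12 − 4² = 56.
det(H) > 0 and tr(H) = 18 > 0, so H is positive definite and the point is a local minimum.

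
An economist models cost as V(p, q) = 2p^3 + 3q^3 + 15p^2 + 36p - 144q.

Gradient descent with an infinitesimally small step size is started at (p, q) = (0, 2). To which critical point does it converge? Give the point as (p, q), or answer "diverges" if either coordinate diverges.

(-2, 4)

V is separable, so gradient descent decouples: p follows -∂V/∂p, q follows -∂V/∂q.
∂V/∂p = 6(p + 2)(p + 3); at p=0 this is 36, so p decreases.
∂V/∂q = 9(q - 4)(q + 4); at q=2 this is -108, so q increases.
p converges to its nearest critical value -2 (a local min of the p-part); q converges to 4. The iterate converges to (-2, 4).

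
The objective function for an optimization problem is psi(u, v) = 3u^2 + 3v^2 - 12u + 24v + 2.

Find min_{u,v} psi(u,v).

-58

psi(u,v) separates as P(u) + Q(v) + 2, so its minimum is min P + min Q + 2.
P'(u) = 6u - 12 vanishes at u ∈ {2}; Q'(v) = 6v + 24 vanishes at v ∈ {-4}.
Local minima of P (where P''>0): P(2)=-12. Local minima of Q: Q(-4)=-48.
So the global minimum of psi is P(2) + Q(-4) + 2 = -12 − 48 + 2 = -58, attained at (2, -4).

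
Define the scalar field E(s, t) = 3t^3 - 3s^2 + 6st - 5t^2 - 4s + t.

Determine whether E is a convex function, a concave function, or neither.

The term 3t^3 is cubic, so the Hessian is not constant.
∂²E/∂t² = 18t - 10, which takes both signs as t varies (negative for sufficiently negative t). A diagonal entry of the Hessian changing sign means the Hessian is neither positive- nor negative-semidefinite on all of R^2.

neither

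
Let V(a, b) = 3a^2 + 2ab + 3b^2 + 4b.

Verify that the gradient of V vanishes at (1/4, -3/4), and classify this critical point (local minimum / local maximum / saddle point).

local minimum

∇V = (6a + 2b, 2a + 6b + 4); substituting (1/4, -3/4) gives ∇V = (0, 0), so (1/4, -3/4) is indeed a critical point.
The Hessian of V is constant: H = [[6, 2], [2, 6]].
det(H) = 6·6 − 2² = 32.
det(H) > 0 and tr(H) = 12 > 0, so H is positive definite and the point is a local minimum.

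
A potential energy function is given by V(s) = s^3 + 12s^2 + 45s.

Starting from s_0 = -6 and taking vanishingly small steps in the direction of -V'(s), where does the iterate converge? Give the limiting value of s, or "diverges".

diverges

V'(s) = 3(s + 3)(s + 5), so V'(-6) = 9.
Gradient descent moves in the -V' direction, i.e. s is decreasing.
There is no critical point below s=-6, and V' keeps the same sign, so the iterate runs off to −∞.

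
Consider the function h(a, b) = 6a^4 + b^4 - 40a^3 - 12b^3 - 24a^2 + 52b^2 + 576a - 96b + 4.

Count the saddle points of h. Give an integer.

4

h separates as a function of a plus a function of b, so ∇h=0 decouples.
∂h/∂a = 24(a - 4)(a - 3)(a + 2) = 0 at a ∈ {-2, 3, 4}; ∂h/∂b = 4(b - 4)(b - 3)(b - 2) = 0 at b ∈ {2, 3, 4}.
The Hessian is diagonal: diag(h_aa, h_bb). Second derivatives: h_aa(-2)=720, h_aa(3)=-120, h_aa(4)=144; h_bb(2)=8, h_bb(3)=-4, h_bb(4)=8.
Saddle points occur where the two diagonal entries have opposite signs: (-2, 3), (3, 2), (3, 4), (4, 3). Count: 4.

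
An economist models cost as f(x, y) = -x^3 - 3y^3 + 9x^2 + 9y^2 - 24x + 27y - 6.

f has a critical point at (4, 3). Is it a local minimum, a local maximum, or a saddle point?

local maximum

The mixed partial ∂²f/∂x∂y is 0, so the Hessian at any point is diag(f_xx, f_yy) = diag(6(-x + 3), 18(-y + 1)).
At (4, 3): H = diag(-6, -36).
Both eigenvalues are negative, so H is negative definite: a local maximum.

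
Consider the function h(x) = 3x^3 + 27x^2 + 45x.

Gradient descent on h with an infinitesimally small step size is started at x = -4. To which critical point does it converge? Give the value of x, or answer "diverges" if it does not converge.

-1

h'(x) = 9(x + 1)(x + 5), so h'(-4) = -27.
Gradient descent moves in the -h' direction, i.e. x is increasing.
The nearest critical point in that direction is x = -1, where h'' = 36 > 0 (a local minimum). The iterate converges there.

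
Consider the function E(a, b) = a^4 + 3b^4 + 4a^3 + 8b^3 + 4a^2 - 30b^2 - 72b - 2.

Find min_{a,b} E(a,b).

-154

E(a,b) separates as P(a) + Q(b) − 2, so its minimum is min P + min Q − 2.
P'(a) = 4a(a + 1)(a + 2) vanishes at a ∈ {-2, -1, 0}; Q'(b) = 12(b - 2)(b + 1)(b + 3) vanishes at b ∈ {-3, -1, 2}.
Local minima of P (where P''>0): P(-2)=0, P(0)=0. Local minima of Q: Q(-3)=-27, Q(2)=-152.
So the global minimum of E is P(-2) + Q(2) − 2 = 0 − 152 − 2 = -154, attained at (-2, 2).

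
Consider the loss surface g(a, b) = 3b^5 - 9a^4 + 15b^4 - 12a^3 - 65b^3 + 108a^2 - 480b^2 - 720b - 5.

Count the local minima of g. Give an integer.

g separates as a function of a plus a function of b, so ∇g=0 decouples.
∂g/∂a = -36a(a - 2)(a + 3) = 0 at a ∈ {-3, 0, 2}; ∂g/∂b = 15(b - 4)(b + 1)(b + 3)(b + 4) = 0 at b ∈ {-4, -3, -1, 4}.
The Hessian is diagonal: diag(g_aa, g_bb). Second derivatives: g_aa(-3)=-540, g_aa(0)=216, g_aa(2)=-360; g_bb(-4)=-360, g_bb(-3)=210, g_bb(-1)=-450, g_bb(4)=4200.
Local minima occur where both diagonal entries positive: (0, -3), (0, 4). Count: 2.

2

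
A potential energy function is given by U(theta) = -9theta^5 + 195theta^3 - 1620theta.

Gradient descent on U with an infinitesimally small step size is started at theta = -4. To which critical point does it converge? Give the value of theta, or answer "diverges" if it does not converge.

-3

U'(theta) = -45(theta - 3)(theta - 2)(theta + 2)(theta + 3), so U'(-4) = -3780.
Gradient descent moves in the -U' direction, i.e. theta is increasing.
The nearest critical point in that direction is theta = -3, where U'' = 1350 > 0 (a local minimum). The iterate converges there.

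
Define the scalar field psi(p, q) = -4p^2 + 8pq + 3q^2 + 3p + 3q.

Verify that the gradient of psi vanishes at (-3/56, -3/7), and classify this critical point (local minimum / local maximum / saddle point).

saddle point

∇psi = (-8p + 8q + 3, 8p + 6q + 3); substituting (-3/56, -3/7) gives ∇psi = (0, 0), so (-3/56, -3/7) is indeed a critical point.
The Hessian of psi is constant: H = [[-8, 8], [8, 6]].
det(H) = (-8)·6 − 8² = -112.
Since det(H) < 0, H is indefinite and the critical point is a saddle point.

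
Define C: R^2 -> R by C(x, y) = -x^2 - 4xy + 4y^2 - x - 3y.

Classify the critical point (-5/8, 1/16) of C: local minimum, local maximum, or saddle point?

saddle point

The Hessian of C is constant: H = [[-2, -4], [-4, 8]].
det(H) = (-2)·8 − (-4)² = -32.
Since det(H) < 0, H is indefinite and the critical point is a saddle point.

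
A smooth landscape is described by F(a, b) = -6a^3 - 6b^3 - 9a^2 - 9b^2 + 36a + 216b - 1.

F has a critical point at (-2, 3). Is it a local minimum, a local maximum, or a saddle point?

The mixed partial ∂²F/∂a∂b is 0, so the Hessian at any point is diag(F_aa, F_bb) = diag(-18(2a + 1), -18(2b + 1)).
At (-2, 3): H = diag(54, -126).
The eigenvalues have opposite signs, so H is indefinite: a saddle point.

saddle point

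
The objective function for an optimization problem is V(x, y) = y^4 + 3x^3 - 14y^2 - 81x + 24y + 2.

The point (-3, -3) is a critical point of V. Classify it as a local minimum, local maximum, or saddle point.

saddle point

The mixed partial ∂²V/∂x∂y is 0, so the Hessian at any point is diag(V_xx, V_yy) = diag(18x, 4(3y^2 - 7)).
At (-3, -3): H = diag(-54, 80).
The eigenvalues have opposite signs, so H is indefinite: a saddle point.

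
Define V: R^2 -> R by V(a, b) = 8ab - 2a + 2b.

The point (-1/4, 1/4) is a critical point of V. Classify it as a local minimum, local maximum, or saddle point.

saddle point

The Hessian of V is constant: H = [[0, 8], [8, 0]].
det(H) = 0·0 − 8² = -64.
Since det(H) < 0, H is indefinite and the critical point is a saddle point.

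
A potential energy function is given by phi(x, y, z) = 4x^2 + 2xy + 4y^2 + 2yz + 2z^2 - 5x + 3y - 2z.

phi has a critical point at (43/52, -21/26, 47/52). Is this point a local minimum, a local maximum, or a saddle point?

local minimum

The Hessian is constant: H = [[8, 2, 0], [2, 8, 2], [0, 2, 4]].
Leading principal minors: Δ₁ = 8, Δ₂ = 60, Δ₃ = 208.
All leading minors are positive, so H is positive definite: a local minimum.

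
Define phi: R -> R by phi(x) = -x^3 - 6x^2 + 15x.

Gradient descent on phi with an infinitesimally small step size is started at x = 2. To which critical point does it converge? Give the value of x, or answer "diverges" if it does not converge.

diverges

phi'(x) = -3(x - 1)(x + 5), so phi'(2) = -21.
Gradient descent moves in the -phi' direction, i.e. x is increasing.
There is no critical point above x=2, and phi' keeps the same sign, so the iterate runs off to +∞.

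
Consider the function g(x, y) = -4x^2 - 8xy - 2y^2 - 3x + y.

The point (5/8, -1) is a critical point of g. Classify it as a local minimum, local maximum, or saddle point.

saddle point

The Hessian of g is constant: H = [[-8, -8], [-8, -4]].
det(H) = (-8)·(-4) − (-8)² = -32.
Since det(H) < 0, H is indefinite and the critical point is a saddle point.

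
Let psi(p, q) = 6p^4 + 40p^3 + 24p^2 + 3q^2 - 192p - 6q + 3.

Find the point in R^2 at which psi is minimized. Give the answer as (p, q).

psi(p,q) separates as A(p) + B(q) + 3, so its minimum is min A + min B + 3.
A'(p) = 24(p - 1)(p + 2)(p + 4) vanishes at p ∈ {-4, -2, 1}; B'(q) = 6q - 6 vanishes at q ∈ {1}.
Local minima of A (where A''>0): A(-4)=128, A(1)=-122. Local minima of B: B(1)=-3.
So the global minimum of psi is A(1) + B(1) + 3 = -122 − 3 + 3 = -122, attained at (1, 1).

(1, 1)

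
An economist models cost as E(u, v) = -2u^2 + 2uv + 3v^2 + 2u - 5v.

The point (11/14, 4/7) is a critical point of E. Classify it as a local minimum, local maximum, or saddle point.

saddle point

The Hessian of E is constant: H = [[-4, 2], [2, 6]].
det(H) = (-4)·6 − 2² = -28.
Since det(H) < 0, H is indefinite and the critical point is a saddle point.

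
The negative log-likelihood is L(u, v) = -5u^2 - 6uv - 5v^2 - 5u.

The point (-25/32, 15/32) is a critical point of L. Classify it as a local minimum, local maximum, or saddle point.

local maximum

The Hessian of L is constant: H = [[-10, -6], [-6, -10]].
det(H) = (-10)·(-10) − (-6)² = 64.
det(H) > 0 and tr(H) = -20 < 0, so H is negative definite and the point is a local maximum.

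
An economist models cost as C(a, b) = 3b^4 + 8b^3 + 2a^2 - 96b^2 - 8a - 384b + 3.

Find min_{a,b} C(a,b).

-1797

C(a,b) separates as P(a) + Q(b) + 3, so its minimum is min P + min Q + 3.
P'(a) = 4a - 8 vanishes at a ∈ {2}; Q'(b) = 12(b - 4)(b + 2)(b + 4) vanishes at b ∈ {-4, -2, 4}.
Local minima of P (where P''>0): P(2)=-8. Local minima of Q: Q(-4)=256, Q(4)=-1792.
So the global minimum of C is P(2) + Q(4) + 3 = -8 − 1792 + 3 = -1797, attained at (2, 4).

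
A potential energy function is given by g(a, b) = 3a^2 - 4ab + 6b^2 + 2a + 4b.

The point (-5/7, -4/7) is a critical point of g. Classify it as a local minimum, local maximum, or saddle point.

The Hessian of g is constant: H = [[6, -4], [-4, 12]].
det(H) = 6·12 − (-4)² = 56.
det(H) > 0 and tr(H) = 18 > 0, so H is positive definite and the point is a local minimum.

local minimum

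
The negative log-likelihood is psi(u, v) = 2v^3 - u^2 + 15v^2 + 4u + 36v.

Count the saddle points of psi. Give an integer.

1

psi separates as a function of u plus a function of v, so ∇psi=0 decouples.
∂psi/∂u = -2(u - 2) = 0 at u ∈ {2}; ∂psi/∂v = 6(v + 2)(v + 3) = 0 at v ∈ {-3, -2}.
The Hessian is diagonal: diag(psi_uu, psi_vv). Second derivatives: psi_uu(2)=-2; psi_vv(-3)=-6, psi_vv(-2)=6.
Saddle points occur where the two diagonal entries have opposite signs: (2, -2). Count: 1.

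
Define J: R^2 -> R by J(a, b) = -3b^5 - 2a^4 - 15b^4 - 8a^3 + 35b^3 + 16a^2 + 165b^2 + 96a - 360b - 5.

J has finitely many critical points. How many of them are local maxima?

4

J separates as a function of a plus a function of b, so ∇J=0 decouples.
∂J/∂a = -8(a - 2)(a + 2)(a + 3) = 0 at a ∈ {-3, -2, 2}; ∂J/∂b = -15(b - 2)(b - 1)(b + 3)(b + 4) = 0 at b ∈ {-4, -3, 1, 2}.
The Hessian is diagonal: diag(J_aa, J_bb). Second derivatives: J_aa(-3)=-40, J_aa(-2)=32, J_aa(2)=-160; J_bb(-4)=450, J_bb(-3)=-300, J_bb(1)=300, J_bb(2)=-450.
Local maxima occur where both diagonal entries negative: (-3, -3), (-3, 2), (2, -3), (2, 2). Count: 4.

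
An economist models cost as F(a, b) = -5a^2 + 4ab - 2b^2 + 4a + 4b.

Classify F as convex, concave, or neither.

F is quadratic, so its Hessian is the constant matrix H = [[-10, 4], [4, -4]].
det(H) = 24, tr(H) = -14.
det(H) > 0 and tr(H) < 0, so H is negative definite everywhere: concave.

concave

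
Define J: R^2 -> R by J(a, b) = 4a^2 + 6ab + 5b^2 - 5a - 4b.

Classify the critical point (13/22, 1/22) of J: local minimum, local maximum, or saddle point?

The Hessian of J is constant: H = [[8, 6], [6, 10]].
det(H) = 8·10 − 6² = 44.
det(H) > 0 and tr(H) = 18 > 0, so H is positive definite and the point is a local minimum.

local minimum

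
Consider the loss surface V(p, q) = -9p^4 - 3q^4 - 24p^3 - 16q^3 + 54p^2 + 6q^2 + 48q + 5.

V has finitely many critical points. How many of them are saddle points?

4

V separates as a function of p plus a function of q, so ∇V=0 decouples.
∂V/∂p = -36p(p - 1)(p + 3) = 0 at p ∈ {-3, 0, 1}; ∂V/∂q = -12(q - 1)(q + 1)(q + 4) = 0 at q ∈ {-4, -1, 1}.
The Hessian is diagonal: diag(V_pp, V_qq). Second derivatives: V_pp(-3)=-432, V_pp(0)=108, V_pp(1)=-144; V_qq(-4)=-180, V_qq(-1)=72, V_qq(1)=-120.
Saddle points occur where the two diagonal entries have opposite signs: (-3, -1), (0, -4), (0, 1), (1, -1). Count: 4.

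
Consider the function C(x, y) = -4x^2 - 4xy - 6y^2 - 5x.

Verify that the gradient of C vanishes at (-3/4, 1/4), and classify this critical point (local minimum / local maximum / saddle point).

∇C = (-8x - 4y - 5, -4x - 12y); substituting (-3/4, 1/4) gives ∇C = (0, 0), so (-3/4, 1/4) is indeed a critical point.
The Hessian of C is constant: H = [[-8, -4], [-4, -12]].
det(H) = (-8)·(-12) − (-4)² = 80.
det(H) > 0 and tr(H) = -20 < 0, so H is negative definite and the point is a local maximum.

local maximum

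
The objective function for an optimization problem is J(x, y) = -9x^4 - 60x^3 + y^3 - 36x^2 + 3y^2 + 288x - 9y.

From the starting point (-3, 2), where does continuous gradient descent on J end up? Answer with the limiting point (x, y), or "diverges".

(-2, 1)

J is separable, so gradient descent decouples: x follows -∂J/∂x, y follows -∂J/∂y.
∂J/∂x = -36(x - 1)(x + 2)(x + 4); at x=-3 this is -144, so x increases.
∂J/∂y = 3(y - 1)(y + 3); at y=2 this is 15, so y decreases.
x converges to its nearest critical value -2 (a local min of the x-part); y converges to 1. The iterate converges to (-2, 1).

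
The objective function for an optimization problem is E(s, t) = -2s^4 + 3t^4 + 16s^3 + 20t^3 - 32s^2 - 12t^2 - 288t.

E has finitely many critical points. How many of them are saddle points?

E separates as a function of s plus a function of t, so ∇E=0 decouples.
∂E/∂s = -8s(s - 4)(s - 2) = 0 at s ∈ {0, 2, 4}; ∂E/∂t = 12(t - 2)(t + 3)(t + 4) = 0 at t ∈ {-4, -3, 2}.
The Hessian is diagonal: diag(E_ss, E_tt). Second derivatives: E_ss(0)=-64, E_ss(2)=32, E_ss(4)=-64; E_tt(-4)=72, E_tt(-3)=-60, E_tt(2)=360.
Saddle points occur where the two diagonal entries have opposite signs: (0, -4), (0, 2), (2, -3), (4, -4), (4, 2). Count: 5.

5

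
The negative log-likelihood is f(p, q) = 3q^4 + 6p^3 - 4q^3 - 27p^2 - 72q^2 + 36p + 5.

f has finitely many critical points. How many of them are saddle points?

f separates as a function of p plus a function of q, so ∇f=0 decouples.
∂f/∂p = 18(p - 2)(p - 1) = 0 at p ∈ {1, 2}; ∂f/∂q = 12q(q - 4)(q + 3) = 0 at q ∈ {-3, 0, 4}.
The Hessian is diagonal: diag(f_pp, f_qq). Second derivatives: f_pp(1)=-18, f_pp(2)=18; f_qq(-3)=252, f_qq(0)=-144, f_qq(4)=336.
Saddle points occur where the two diagonal entries have opposite signs: (1, -3), (1, 4), (2, 0). Count: 3.

3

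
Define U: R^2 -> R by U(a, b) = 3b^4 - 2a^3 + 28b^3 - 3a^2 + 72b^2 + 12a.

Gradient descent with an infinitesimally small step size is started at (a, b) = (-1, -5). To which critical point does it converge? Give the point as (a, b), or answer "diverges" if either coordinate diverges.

(-2, -4)

U is separable, so gradient descent decouples: a follows -∂U/∂a, b follows -∂U/∂b.
∂U/∂a = -6(a - 1)(a + 2); at a=-1 this is 12, so a decreases.
∂U/∂b = 12b(b + 3)(b + 4); at b=-5 this is -120, so b increases.
a converges to its nearest critical value -2 (a local min of the a-part); b converges to -4. The iterate converges to (-2, -4).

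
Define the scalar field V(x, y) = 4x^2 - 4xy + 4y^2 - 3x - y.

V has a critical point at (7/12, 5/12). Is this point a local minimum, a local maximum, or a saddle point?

The Hessian of V is constant: H = [[8, -4], [-4, 8]].
det(H) = 8·8 − (-4)² = 48.
det(H) > 0 and tr(H) = 16 > 0, so H is positive definite and the point is a local minimum.

local minimum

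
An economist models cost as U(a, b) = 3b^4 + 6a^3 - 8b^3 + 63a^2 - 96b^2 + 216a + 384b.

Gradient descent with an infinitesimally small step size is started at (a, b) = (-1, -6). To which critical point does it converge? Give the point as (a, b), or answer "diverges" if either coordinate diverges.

(-3, -4)

U is separable, so gradient descent decouples: a follows -∂U/∂a, b follows -∂U/∂b.
∂U/∂a = 18(a + 3)(a + 4); at a=-1 this is 108, so a decreases.
∂U/∂b = 12(b - 4)(b - 2)(b + 4); at b=-6 this is -1920, so b increases.
a converges to its nearest critical value -3 (a local min of the a-part); b converges to -4. The iterate converges to (-3, -4).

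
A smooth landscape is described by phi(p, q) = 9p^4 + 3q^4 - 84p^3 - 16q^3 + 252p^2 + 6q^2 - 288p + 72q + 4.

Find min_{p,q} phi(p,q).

phi(p,q) separates as A(p) + B(q) + 4, so its minimum is min A + min B + 4.
A'(p) = 36(p - 4)(p - 2)(p - 1) vanishes at p ∈ {1, 2, 4}; B'(q) = 12(q - 3)(q - 2)(q + 1) vanishes at q ∈ {-1, 2, 3}.
Local minima of A (where A''>0): A(1)=-111, A(4)=-192. Local minima of B: B(-1)=-47, B(3)=81.
So the global minimum of phi is A(4) + B(-1) + 4 = -192 − 47 + 4 = -235, attained at (4, -1).

-235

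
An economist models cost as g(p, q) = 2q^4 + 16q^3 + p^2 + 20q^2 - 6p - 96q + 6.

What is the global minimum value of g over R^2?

-61

g(p,q) separates as A(p) + B(q) + 6, so its minimum is min A + min B + 6.
A'(p) = 2p - 6 vanishes at p ∈ {3}; B'(q) = 8(q - 1)(q + 3)(q + 4) vanishes at q ∈ {-4, -3, 1}.
Local minima of A (where A''>0): A(3)=-9. Local minima of B: B(-4)=192, B(1)=-58.
So the global minimum of g is A(3) + B(1) + 6 = -9 − 58 + 6 = -61, attained at (3, 1).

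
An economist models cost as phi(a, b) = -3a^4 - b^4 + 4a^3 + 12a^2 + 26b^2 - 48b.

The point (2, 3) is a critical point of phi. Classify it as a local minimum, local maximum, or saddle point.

The mixed partial ∂²phi/∂a∂b is 0, so the Hessian at any point is diag(phi_aa, phi_bb) = diag(12(-3a^2 + 2a + 2), 4(-3b^2 + 13)).
At (2, 3): H = diag(-72, -56).
Both eigenvalues are negative, so H is negative definite: a local maximum.

local maximum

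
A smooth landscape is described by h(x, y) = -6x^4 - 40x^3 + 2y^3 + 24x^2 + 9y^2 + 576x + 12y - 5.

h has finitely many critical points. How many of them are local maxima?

h separates as a function of x plus a function of y, so ∇h=0 decouples.
∂h/∂x = -24(x - 2)(x + 3)(x + 4) = 0 at x ∈ {-4, -3, 2}; ∂h/∂y = 6(y + 1)(y + 2) = 0 at y ∈ {-2, -1}.
The Hessian is diagonal: diag(h_xx, h_yy). Second derivatives: h_xx(-4)=-144, h_xx(-3)=120, h_xx(2)=-720; h_yy(-2)=-6, h_yy(-1)=6.
Local maxima occur where both diagonal entries negative: (-4, -2), (2, -2). Count: 2.

2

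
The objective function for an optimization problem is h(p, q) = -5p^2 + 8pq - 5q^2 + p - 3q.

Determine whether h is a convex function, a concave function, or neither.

concave

h is quadratic, so its Hessian is the constant matrix H = [[-10, 8], [8, -10]].
det(H) = 36, tr(H) = -20.
det(H) > 0 and tr(H) < 0, so H is negative definite everywhere: concave.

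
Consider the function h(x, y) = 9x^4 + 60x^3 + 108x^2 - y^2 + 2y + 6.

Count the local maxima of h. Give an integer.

h separates as a function of x plus a function of y, so ∇h=0 decouples.
∂h/∂x = 36x(x + 2)(x + 3) = 0 at x ∈ {-3, -2, 0}; ∂h/∂y = -2(y - 1) = 0 at y ∈ {1}.
The Hessian is diagonal: diag(h_xx, h_yy). Second derivatives: h_xx(-3)=108, h_xx(-2)=-72, h_xx(0)=216; h_yy(1)=-2.
Local maxima occur where both diagonal entries negative: (-2, 1). Count: 1.

1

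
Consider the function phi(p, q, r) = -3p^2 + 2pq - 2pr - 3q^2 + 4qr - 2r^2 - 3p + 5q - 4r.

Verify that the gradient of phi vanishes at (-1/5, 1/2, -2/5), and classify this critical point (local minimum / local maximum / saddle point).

local maximum

∇phi = (-6p + 2q - 2r - 3, 2p - 6q + 4r + 5, -2p + 4q - 4r - 4); substituting (-1/5, 1/2, -2/5) gives ∇phi = (0, 0, 0), so (-1/5, 1/2, -2/5) is indeed a critical point.
The Hessian is constant: H = [[-6, 2, -2], [2, -6, 4], [-2, 4, -4]].
Leading principal minors: Δ₁ = -6, Δ₂ = 32, Δ₃ = -40.
The minors alternate sign starting negative (−, +, −), so H is negative definite: a local maximum.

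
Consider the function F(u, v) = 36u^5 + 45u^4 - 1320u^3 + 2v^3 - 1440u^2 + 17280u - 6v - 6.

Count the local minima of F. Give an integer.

F separates as a function of u plus a function of v, so ∇F=0 decouples.
∂F/∂u = 180(u - 4)(u - 2)(u + 3)(u + 4) = 0 at u ∈ {-4, -3, 2, 4}; ∂F/∂v = 6(v - 1)(v + 1) = 0 at v ∈ {-1, 1}.
The Hessian is diagonal: diag(F_uu, F_vv). Second derivatives: F_uu(-4)=-8640, F_uu(-3)=6300, F_uu(2)=-10800, F_uu(4)=20160; F_vv(-1)=-12, F_vv(1)=12.
Local minima occur where both diagonal entries positive: (-3, 1), (4, 1). Count: 2.

2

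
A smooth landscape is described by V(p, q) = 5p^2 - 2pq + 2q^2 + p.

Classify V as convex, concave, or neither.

convex

V is quadratic, so its Hessian is the constant matrix H = [[10, -2], [-2, 4]].
det(H) = 36, tr(H) = 14.
det(H) > 0 and tr(H) > 0, so H is positive definite everywhere: convex.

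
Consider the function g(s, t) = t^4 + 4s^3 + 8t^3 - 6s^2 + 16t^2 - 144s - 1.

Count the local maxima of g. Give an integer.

g separates as a function of s plus a function of t, so ∇g=0 decouples.
∂g/∂s = 12(s - 4)(s + 3) = 0 at s ∈ {-3, 4}; ∂g/∂t = 4t(t + 2)(t + 4) = 0 at t ∈ {-4, -2, 0}.
The Hessian is diagonal: diag(g_ss, g_tt). Second derivatives: g_ss(-3)=-84, g_ss(4)=84; g_tt(-4)=32, g_tt(-2)=-16, g_tt(0)=32.
Local maxima occur where both diagonal entries negative: (-3, -2). Count: 1.

1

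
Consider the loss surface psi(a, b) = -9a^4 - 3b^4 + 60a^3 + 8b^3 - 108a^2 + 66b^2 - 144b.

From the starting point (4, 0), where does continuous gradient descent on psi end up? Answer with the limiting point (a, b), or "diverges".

diverges

psi is separable, so gradient descent decouples: a follows -∂psi/∂a, b follows -∂psi/∂b.
∂psi/∂a = -36a(a - 3)(a - 2); at a=4 this is -288, so a increases.
∂psi/∂b = -12(b - 4)(b - 1)(b + 3); at b=0 this is -144, so b increases.
The a-coordinate has no critical point in that direction and runs off to infinity.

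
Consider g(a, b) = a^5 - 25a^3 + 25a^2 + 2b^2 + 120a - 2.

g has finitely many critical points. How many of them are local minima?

2

g separates as a function of a plus a function of b, so ∇g=0 decouples.
∂g/∂a = 5(a - 3)(a - 2)(a + 1)(a + 4) = 0 at a ∈ {-4, -1, 2, 3}; ∂g/∂b = 4b = 0 at b ∈ {0}.
The Hessian is diagonal: diag(g_aa, g_bb). Second derivatives: g_aa(-4)=-630, g_aa(-1)=180, g_aa(2)=-90, g_aa(3)=140; g_bb(0)=4.
Local minima occur where both diagonal entries positive: (-1, 0), (3, 0). Count: 2.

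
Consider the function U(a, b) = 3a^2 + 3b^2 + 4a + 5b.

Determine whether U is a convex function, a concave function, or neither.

U is quadratic, so its Hessian is the constant matrix H = [[6, 0], [0, 6]].
det(H) = 36, tr(H) = 12.
det(H) > 0 and tr(H) > 0, so H is positive definite everywhere: convex.

convex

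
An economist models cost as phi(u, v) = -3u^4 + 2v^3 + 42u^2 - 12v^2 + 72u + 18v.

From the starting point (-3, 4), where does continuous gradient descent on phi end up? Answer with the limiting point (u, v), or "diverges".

diverges

phi is separable, so gradient descent decouples: u follows -∂phi/∂u, v follows -∂phi/∂v.
∂phi/∂u = -12(u - 3)(u + 1)(u + 2); at u=-3 this is 144, so u decreases.
∂phi/∂v = 6(v - 3)(v - 1); at v=4 this is 18, so v decreases.
The u-coordinate has no critical point in that direction and runs off to infinity.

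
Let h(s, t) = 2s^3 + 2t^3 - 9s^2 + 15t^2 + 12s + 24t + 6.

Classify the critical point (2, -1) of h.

The mixed partial ∂²h/∂s∂t is 0, so the Hessian at any point is diag(h_ss, h_tt) = diag(6(2s - 3), 6(2t + 5)).
At (2, -1): H = diag(6, 18).
Both eigenvalues are positive, so H is positive definite: a local minimum.

local minimum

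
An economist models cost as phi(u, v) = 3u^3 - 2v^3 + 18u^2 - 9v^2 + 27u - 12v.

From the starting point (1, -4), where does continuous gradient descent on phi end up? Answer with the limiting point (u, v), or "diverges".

(-1, -2)

phi is separable, so gradient descent decouples: u follows -∂phi/∂u, v follows -∂phi/∂v.
∂phi/∂u = 9(u + 1)(u + 3); at u=1 this is 72, so u decreases.
∂phi/∂v = -6(v + 1)(v + 2); at v=-4 this is -36, so v increases.
u converges to its nearest critical value -1 (a local min of the u-part); v converges to -2. The iterate converges to (-1, -2).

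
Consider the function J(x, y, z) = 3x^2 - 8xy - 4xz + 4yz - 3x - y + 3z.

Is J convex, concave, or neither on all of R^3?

neither

J is quadratic, so its Hessian is the constant matrix H = [[6, -8, -4], [-8, 0, 4], [-4, 4, 0]].
Leading principal minors: 6, -64, 160.
Neither pattern holds ⇒ H is indefinite ⇒ neither convex nor concave.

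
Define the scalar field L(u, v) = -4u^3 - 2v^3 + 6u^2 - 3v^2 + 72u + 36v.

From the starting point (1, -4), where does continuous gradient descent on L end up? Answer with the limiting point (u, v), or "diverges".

(-2, -3)

L is separable, so gradient descent decouples: u follows -∂L/∂u, v follows -∂L/∂v.
∂L/∂u = -12(u - 3)(u + 2); at u=1 this is 72, so u decreases.
∂L/∂v = -6(v - 2)(v + 3); at v=-4 this is -36, so v increases.
u converges to its nearest critical value -2 (a local min of the u-part); v converges to -3. The iterate converges to (-2, -3).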